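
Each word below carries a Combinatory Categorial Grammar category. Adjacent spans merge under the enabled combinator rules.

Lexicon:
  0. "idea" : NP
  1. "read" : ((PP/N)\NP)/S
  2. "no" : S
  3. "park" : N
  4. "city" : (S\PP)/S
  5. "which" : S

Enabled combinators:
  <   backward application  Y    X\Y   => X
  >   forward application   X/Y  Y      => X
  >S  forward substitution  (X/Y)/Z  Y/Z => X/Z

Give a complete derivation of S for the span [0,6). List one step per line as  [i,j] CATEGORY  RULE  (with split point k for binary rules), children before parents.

[0,1] NP  lex  "idea"
[1,2] ((PP/N)\NP)/S  lex  "read"
[2,3] S  lex  "no"
[1,3] (PP/N)\NP  >  k=2
[0,3] PP/N  <  k=1
[3,4] N  lex  "park"
[0,4] PP  >  k=3
[4,5] (S\PP)/S  lex  "city"
[5,6] S  lex  "which"
[4,6] S\PP  >  k=5
[0,6] S  <  k=4

[0,6] S   <
  [0,4] PP   >
    [0,3] PP/N   <
      [0,1] "idea" : NP
      [1,3] (PP/N)\NP   >
        [1,2] "read" : ((PP/N)\NP)/S
        [2,3] "no" : S
    [3,4] "park" : N
  [4,6] S\PP   >
    [4,5] "city" : (S\PP)/S
    [5,6] "which" : S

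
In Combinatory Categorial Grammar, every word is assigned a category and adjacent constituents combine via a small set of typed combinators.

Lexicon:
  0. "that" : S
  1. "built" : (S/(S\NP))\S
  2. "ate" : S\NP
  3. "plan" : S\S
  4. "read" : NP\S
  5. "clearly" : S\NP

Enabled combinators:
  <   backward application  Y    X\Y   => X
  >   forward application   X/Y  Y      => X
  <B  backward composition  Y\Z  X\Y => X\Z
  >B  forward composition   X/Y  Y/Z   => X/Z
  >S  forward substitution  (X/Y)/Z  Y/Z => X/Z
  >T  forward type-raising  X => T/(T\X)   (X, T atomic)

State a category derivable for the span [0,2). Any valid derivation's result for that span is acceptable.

S/(S\NP)

[0,6] S   >
  [0,2] S/(S\NP)   <
    [0,1] "that" : S
    [1,2] "built" : (S/(S\NP))\S
  [2,6] S\NP   <B
    [2,3] "ate" : S\NP
    [3,6] S\S   <B
      [3,4] "plan" : S\S
      [4,6] S\S   <B
        [4,5] "read" : NP\S
        [5,6] "clearly" : S\NP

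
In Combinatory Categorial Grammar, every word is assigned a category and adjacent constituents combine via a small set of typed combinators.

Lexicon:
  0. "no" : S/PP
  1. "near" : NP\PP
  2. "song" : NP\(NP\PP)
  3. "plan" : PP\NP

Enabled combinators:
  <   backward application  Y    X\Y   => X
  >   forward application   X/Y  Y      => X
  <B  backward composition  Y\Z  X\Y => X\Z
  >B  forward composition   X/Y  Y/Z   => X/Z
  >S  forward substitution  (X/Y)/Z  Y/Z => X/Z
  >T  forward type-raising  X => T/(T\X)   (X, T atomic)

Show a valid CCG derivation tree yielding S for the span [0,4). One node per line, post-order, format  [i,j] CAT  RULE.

[0,1] S/PP  lex  "no"
[1,2] NP\PP  lex  "near"
[2,3] NP\(NP\PP)  lex  "song"
[1,3] NP  <  k=2
[3,4] PP\NP  lex  "plan"
[1,4] PP  <  k=3
[0,4] S  >  k=1

[0,4] S   >
  [0,1] "no" : S/PP
  [1,4] PP   <
    [1,3] NP   <
      [1,2] "near" : NP\PP
      [2,3] "song" : NP\(NP\PP)
    [3,4] "plan" : PP\NP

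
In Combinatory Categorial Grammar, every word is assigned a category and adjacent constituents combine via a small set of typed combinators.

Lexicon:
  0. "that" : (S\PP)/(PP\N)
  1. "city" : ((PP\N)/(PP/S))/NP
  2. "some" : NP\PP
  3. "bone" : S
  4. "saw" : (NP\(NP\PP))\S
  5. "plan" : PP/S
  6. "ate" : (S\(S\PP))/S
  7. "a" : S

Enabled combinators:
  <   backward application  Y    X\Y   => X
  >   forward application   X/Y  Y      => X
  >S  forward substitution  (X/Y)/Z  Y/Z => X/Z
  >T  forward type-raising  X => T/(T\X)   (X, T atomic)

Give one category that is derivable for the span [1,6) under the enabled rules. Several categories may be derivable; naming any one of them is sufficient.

[0,8] S   <
  [0,6] S\PP   >
    [0,1] "that" : (S\PP)/(PP\N)
    [1,6] PP\N   >
      [1,5] (PP\N)/(PP/S)   >
        [1,2] "city" : ((PP\N)/(PP/S))/NP
        [2,5] NP   <
          [2,3] "some" : NP\PP
          [3,5] NP\(NP\PP)   <
            [3,4] "bone" : S
            [4,5] "saw" : (NP\(NP\PP))\S
      [5,6] "plan" : PP/S
  [6,8] S\(S\PP)   >
    [6,7] "ate" : (S\(S\PP))/S
    [7,8] "a" : S

PP\N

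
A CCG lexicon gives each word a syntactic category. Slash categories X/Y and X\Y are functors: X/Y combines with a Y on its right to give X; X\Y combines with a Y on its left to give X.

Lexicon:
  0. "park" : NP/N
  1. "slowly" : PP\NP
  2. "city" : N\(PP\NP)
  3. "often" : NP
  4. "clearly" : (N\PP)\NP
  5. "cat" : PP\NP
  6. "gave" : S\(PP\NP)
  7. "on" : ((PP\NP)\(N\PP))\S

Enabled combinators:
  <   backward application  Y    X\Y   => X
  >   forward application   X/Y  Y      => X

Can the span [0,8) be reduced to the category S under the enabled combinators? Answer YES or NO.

NP/N PP\NP N\(PP\NP) NP (N\PP)\NP PP\NP S\(PP\NP) ((PP\NP)\(N\PP))\S
CKY chart[0,8] = {PP}; S ∉ chart

NO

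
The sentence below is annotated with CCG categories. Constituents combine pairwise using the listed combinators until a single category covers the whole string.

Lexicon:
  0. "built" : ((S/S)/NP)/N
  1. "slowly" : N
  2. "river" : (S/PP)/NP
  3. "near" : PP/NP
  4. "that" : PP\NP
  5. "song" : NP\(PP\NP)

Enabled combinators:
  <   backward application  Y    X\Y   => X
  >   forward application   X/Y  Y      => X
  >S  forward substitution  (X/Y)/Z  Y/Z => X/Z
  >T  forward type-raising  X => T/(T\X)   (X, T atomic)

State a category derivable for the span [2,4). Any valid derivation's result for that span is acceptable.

[0,6] S   >
  [0,4] S/NP   >S
    [0,2] (S/S)/NP   >
      [0,1] "built" : ((S/S)/NP)/N
      [1,2] "slowly" : N
    [2,4] S/NP   >S
      [2,3] "river" : (S/PP)/NP
      [3,4] "near" : PP/NP
  [4,6] NP   <
    [4,5] "that" : PP\NP
    [5,6] "song" : NP\(PP\NP)

S/NP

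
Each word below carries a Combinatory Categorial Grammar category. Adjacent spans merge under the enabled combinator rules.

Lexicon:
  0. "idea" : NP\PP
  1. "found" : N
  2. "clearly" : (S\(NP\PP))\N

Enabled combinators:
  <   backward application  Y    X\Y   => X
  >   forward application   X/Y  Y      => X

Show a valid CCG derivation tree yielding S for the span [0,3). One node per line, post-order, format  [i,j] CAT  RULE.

[0,3] S   <
  [0,1] "idea" : NP\PP
  [1,3] S\(NP\PP)   <
    [1,2] "found" : N
    [2,3] "clearly" : (S\(NP\PP))\N

[0,1] NP\PP  lex  "idea"
[1,2] N  lex  "found"
[2,3] (S\(NP\PP))\N  lex  "clearly"
[1,3] S\(NP\PP)  <  k=2
[0,3] S  <  k=1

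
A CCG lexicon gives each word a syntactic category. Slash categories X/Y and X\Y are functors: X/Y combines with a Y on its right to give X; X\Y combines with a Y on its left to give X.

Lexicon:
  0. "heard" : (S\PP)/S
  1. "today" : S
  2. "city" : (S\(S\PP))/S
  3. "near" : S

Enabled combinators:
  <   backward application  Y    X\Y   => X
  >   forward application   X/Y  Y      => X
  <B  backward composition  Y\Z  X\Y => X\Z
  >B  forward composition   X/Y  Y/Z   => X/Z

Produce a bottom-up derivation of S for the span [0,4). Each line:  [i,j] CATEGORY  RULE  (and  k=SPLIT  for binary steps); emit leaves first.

[0,1] (S\PP)/S  lex  "heard"
[1,2] S  lex  "today"
[0,2] S\PP  >  k=1
[2,3] (S\(S\PP))/S  lex  "city"
[3,4] S  lex  "near"
[2,4] S\(S\PP)  >  k=3
[0,4] S  <  k=2

[0,4] S   <
  [0,2] S\PP   >
    [0,1] "heard" : (S\PP)/S
    [1,2] "today" : S
  [2,4] S\(S\PP)   >
    [2,3] "city" : (S\(S\PP))/S
    [3,4] "near" : S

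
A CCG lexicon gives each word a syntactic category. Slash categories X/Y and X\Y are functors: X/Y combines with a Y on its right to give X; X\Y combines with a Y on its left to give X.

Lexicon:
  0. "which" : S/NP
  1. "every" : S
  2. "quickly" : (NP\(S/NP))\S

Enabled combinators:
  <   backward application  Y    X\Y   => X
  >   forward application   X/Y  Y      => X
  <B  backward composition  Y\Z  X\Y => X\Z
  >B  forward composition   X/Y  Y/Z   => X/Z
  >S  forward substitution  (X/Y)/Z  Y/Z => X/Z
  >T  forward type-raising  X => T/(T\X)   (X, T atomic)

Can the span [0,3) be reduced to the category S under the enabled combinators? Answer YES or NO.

S/NP S (NP\(S/NP))\S
CKY chart[0,3] = {N/(N\NP), NP, NP/(NP\NP), PP/(PP\NP), S/(S\NP)}; S ∉ chart

NO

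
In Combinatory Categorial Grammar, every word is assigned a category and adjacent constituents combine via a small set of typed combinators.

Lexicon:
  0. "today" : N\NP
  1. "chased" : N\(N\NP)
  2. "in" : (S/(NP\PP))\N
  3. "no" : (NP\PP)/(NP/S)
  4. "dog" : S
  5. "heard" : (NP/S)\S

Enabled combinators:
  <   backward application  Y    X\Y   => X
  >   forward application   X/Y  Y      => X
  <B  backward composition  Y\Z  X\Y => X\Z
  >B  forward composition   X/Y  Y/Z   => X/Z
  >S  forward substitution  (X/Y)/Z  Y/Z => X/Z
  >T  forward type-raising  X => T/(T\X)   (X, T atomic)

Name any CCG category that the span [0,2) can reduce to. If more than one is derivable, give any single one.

[0,6] S   >
  [0,3] S/(NP\PP)   <
    [0,2] N   <
      [0,1] "today" : N\NP
      [1,2] "chased" : N\(N\NP)
    [2,3] "in" : (S/(NP\PP))\N
  [3,6] NP\PP   >
    [3,4] "no" : (NP\PP)/(NP/S)
    [4,6] NP/S   <
      [4,5] "dog" : S
      [5,6] "heard" : (NP/S)\S

N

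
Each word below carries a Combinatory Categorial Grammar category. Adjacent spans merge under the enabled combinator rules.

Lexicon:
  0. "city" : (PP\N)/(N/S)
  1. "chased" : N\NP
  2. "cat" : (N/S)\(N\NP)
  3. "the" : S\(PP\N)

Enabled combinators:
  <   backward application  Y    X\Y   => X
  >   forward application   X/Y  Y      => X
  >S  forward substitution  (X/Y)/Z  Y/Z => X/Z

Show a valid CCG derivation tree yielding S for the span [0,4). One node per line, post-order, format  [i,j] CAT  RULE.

[0,1] (PP\N)/(N/S)  lex  "city"
[1,2] N\NP  lex  "chased"
[2,3] (N/S)\(N\NP)  lex  "cat"
[1,3] N/S  <  k=2
[0,3] PP\N  >  k=1
[3,4] S\(PP\N)  lex  "the"
[0,4] S  <  k=3

[0,4] S   <
  [0,3] PP\N   >
    [0,1] "city" : (PP\N)/(N/S)
    [1,3] N/S   <
      [1,2] "chased" : N\NP
      [2,3] "cat" : (N/S)\(N\NP)
  [3,4] "the" : S\(PP\N)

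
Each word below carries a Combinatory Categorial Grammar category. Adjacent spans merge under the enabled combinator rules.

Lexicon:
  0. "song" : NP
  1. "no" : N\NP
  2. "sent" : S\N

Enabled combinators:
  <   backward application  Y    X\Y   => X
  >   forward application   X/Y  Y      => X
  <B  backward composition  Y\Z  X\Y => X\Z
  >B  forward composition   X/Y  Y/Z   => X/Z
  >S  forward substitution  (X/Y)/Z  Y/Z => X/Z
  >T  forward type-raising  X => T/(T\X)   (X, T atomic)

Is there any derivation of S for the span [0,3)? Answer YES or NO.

YES

[0,3] S   <
  [0,1] "song" : NP
  [1,3] S\NP   <B
    [1,2] "no" : N\NP
    [2,3] "sent" : S\N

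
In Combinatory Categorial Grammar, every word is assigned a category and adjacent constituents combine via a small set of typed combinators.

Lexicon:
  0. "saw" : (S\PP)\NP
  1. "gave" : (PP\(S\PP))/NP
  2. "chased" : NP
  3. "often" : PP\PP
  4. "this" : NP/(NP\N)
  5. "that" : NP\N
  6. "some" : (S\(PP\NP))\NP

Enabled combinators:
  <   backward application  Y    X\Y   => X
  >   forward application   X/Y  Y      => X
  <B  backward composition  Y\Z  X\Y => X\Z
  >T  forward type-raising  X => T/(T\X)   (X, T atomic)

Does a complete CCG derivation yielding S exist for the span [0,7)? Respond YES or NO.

YES

[0,7] S   <
  [0,4] PP\NP   <B
    [0,3] PP\NP   <B
      [0,1] "saw" : (S\PP)\NP
      [1,3] PP\(S\PP)   >
        [1,2] "gave" : (PP\(S\PP))/NP
        [2,3] "chased" : NP
    [3,4] "often" : PP\PP
  [4,7] S\(PP\NP)   <
    [4,6] NP   >
      [4,5] "this" : NP/(NP\N)
      [5,6] "that" : NP\N
    [6,7] "some" : (S\(PP\NP))\NP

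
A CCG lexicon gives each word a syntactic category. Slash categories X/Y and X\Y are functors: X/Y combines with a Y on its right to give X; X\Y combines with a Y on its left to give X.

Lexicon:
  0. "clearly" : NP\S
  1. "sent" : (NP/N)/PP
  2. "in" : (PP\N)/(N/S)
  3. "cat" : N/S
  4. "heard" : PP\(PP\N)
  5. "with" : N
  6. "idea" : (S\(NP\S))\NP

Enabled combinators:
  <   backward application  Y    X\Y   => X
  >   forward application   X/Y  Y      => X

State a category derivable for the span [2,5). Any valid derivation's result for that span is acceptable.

[0,7] S   <
  [0,1] "clearly" : NP\S
  [1,7] S\(NP\S)   <
    [1,6] NP   >
      [1,5] NP/N   >
        [1,2] "sent" : (NP/N)/PP
        [2,5] PP   <
          [2,4] PP\N   >
            [2,3] "in" : (PP\N)/(N/S)
            [3,4] "cat" : N/S
          [4,5] "heard" : PP\(PP\N)
      [5,6] "with" : N
    [6,7] "idea" : (S\(NP\S))\NP

PP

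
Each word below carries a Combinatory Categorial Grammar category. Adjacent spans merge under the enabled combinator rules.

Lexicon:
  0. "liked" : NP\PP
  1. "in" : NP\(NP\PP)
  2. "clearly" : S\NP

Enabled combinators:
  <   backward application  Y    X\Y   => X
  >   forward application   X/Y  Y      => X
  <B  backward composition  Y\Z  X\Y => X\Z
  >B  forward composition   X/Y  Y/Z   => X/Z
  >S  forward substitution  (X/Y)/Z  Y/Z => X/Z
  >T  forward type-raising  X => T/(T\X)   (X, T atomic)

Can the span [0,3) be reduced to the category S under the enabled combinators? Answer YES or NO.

[0,3] S   <
  [0,2] NP   <
    [0,1] "liked" : NP\PP
    [1,2] "in" : NP\(NP\PP)
  [2,3] "clearly" : S\NP

YES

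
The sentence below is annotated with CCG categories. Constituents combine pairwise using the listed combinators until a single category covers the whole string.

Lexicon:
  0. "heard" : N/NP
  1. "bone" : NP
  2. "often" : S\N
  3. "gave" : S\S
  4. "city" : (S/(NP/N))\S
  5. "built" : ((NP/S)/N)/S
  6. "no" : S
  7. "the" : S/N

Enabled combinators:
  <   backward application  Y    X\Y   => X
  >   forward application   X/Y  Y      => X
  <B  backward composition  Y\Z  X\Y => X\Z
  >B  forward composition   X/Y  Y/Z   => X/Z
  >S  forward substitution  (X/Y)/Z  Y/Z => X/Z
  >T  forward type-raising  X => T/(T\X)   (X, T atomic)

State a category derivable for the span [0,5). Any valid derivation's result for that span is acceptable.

S/(NP/N)

[0,8] S   >
  [0,5] S/(NP/N)   <
    [0,4] S   <
      [0,2] N   >
        [0,1] "heard" : N/NP
        [1,2] "bone" : NP
      [2,4] S\N   <B
        [2,3] "often" : S\N
        [3,4] "gave" : S\S
    [4,5] "city" : (S/(NP/N))\S
  [5,8] NP/N   >S
    [5,7] (NP/S)/N   >
      [5,6] "built" : ((NP/S)/N)/S
      [6,7] "no" : S
    [7,8] "the" : S/N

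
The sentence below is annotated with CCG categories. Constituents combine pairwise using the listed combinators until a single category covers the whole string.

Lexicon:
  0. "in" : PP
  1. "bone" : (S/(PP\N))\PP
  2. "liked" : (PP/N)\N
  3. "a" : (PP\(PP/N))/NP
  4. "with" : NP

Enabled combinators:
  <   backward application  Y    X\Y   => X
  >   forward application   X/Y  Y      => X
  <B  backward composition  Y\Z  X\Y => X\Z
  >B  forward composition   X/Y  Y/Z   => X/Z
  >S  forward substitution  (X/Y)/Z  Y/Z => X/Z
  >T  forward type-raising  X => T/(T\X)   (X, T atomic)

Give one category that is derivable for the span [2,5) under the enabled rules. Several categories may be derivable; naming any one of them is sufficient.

[0,5] S   >
  [0,2] S/(PP\N)   <
    [0,1] "in" : PP
    [1,2] "bone" : (S/(PP\N))\PP
  [2,5] PP\N   <B
    [2,3] "liked" : (PP/N)\N
    [3,5] PP\(PP/N)   >
      [3,4] "a" : (PP\(PP/N))/NP
      [4,5] "with" : NP

PP\N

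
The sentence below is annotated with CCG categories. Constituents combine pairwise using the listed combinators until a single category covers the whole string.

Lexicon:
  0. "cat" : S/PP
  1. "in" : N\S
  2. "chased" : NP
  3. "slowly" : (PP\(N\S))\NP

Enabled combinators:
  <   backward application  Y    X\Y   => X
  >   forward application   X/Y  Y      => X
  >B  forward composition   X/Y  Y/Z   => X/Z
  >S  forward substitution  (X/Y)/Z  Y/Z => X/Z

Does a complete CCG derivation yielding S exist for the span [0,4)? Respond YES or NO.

YES

[0,4] S   >
  [0,1] "cat" : S/PP
  [1,4] PP   <
    [1,2] "in" : N\S
    [2,4] PP\(N\S)   <
      [2,3] "chased" : NP
      [3,4] "slowly" : (PP\(N\S))\NP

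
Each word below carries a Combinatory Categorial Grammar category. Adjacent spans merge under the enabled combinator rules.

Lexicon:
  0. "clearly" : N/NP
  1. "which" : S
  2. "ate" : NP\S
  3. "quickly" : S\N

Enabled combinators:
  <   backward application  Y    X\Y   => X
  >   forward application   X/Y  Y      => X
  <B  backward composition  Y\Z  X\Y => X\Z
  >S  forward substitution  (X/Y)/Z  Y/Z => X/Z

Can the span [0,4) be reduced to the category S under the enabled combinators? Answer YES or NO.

YES

[0,4] S   <
  [0,3] N   >
    [0,1] "clearly" : N/NP
    [1,3] NP   <
      [1,2] "which" : S
      [2,3] "ate" : NP\S
  [3,4] "quickly" : S\N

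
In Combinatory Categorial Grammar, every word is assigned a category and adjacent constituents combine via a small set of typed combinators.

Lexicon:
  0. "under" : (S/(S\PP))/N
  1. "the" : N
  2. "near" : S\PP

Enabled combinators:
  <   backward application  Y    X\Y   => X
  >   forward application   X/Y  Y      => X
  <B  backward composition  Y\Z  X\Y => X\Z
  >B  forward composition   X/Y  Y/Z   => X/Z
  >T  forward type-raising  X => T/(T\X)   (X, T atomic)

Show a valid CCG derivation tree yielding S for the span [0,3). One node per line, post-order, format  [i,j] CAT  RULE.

[0,3] S   >
  [0,2] S/(S\PP)   >
    [0,1] "under" : (S/(S\PP))/N
    [1,2] "the" : N
  [2,3] "near" : S\PP

[0,1] (S/(S\PP))/N  lex  "under"
[1,2] N  lex  "the"
[0,2] S/(S\PP)  >  k=1
[2,3] S\PP  lex  "near"
[0,3] S  >  k=2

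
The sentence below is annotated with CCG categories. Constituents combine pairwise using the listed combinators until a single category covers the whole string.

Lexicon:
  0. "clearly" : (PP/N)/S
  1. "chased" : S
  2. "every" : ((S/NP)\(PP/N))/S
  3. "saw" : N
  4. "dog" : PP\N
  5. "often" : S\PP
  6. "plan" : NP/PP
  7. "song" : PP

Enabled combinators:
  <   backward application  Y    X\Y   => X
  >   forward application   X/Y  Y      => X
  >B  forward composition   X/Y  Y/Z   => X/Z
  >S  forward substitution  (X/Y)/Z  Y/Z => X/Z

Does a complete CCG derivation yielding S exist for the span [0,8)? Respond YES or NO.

[0,8] S   >
  [0,6] S/NP   <
    [0,2] PP/N   >
      [0,1] "clearly" : (PP/N)/S
      [1,2] "chased" : S
    [2,6] (S/NP)\(PP/N)   >
      [2,3] "every" : ((S/NP)\(PP/N))/S
      [3,6] S   <
        [3,5] PP   <
          [3,4] "saw" : N
          [4,5] "dog" : PP\N
        [5,6] "often" : S\PP
  [6,8] NP   >
    [6,7] "plan" : NP/PP
    [7,8] "song" : PP

YES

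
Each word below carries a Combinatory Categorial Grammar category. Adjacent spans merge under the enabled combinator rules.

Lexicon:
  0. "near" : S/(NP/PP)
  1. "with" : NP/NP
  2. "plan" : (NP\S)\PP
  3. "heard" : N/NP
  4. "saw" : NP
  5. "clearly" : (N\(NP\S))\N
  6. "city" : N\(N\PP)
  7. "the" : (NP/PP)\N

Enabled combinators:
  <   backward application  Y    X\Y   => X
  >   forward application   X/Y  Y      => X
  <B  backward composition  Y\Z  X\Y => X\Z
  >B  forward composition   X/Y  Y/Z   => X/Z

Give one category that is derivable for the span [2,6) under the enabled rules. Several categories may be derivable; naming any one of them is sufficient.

[0,8] S   >
  [0,1] "near" : S/(NP/PP)
  [1,8] NP/PP   >B
    [1,2] "with" : NP/NP
    [2,8] NP/PP   <
      [2,7] N   <
        [2,6] N\PP   <B
          [2,3] "plan" : (NP\S)\PP
          [3,6] N\(NP\S)   <
            [3,5] N   >
              [3,4] "heard" : N/NP
              [4,5] "saw" : NP
            [5,6] "clearly" : (N\(NP\S))\N
        [6,7] "city" : N\(N\PP)
      [7,8] "the" : (NP/PP)\N

N\PP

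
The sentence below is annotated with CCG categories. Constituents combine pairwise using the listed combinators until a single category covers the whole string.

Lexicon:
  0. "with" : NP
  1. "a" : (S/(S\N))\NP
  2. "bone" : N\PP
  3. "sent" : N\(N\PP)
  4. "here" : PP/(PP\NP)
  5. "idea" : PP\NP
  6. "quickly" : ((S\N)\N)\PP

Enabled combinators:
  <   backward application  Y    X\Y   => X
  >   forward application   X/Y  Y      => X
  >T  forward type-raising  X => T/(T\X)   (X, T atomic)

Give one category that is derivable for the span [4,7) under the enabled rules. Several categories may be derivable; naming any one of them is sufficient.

(S\N)\N

[0,7] S   >
  [0,2] S/(S\N)   <
    [0,1] "with" : NP
    [1,2] "a" : (S/(S\N))\NP
  [2,7] S\N   <
    [2,4] N   <
      [2,3] "bone" : N\PP
      [3,4] "sent" : N\(N\PP)
    [4,7] (S\N)\N   <
      [4,6] PP   >
        [4,5] "here" : PP/(PP\NP)
        [5,6] "idea" : PP\NP
      [6,7] "quickly" : ((S\N)\N)\PP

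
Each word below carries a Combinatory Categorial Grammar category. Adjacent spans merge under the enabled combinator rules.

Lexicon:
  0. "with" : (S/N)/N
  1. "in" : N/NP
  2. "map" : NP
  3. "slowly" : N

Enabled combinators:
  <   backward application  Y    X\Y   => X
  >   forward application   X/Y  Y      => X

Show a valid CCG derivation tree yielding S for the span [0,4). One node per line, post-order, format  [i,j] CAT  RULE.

[0,1] (S/N)/N  lex  "with"
[1,2] N/NP  lex  "in"
[2,3] NP  lex  "map"
[1,3] N  >  k=2
[0,3] S/N  >  k=1
[3,4] N  lex  "slowly"
[0,4] S  >  k=3

[0,4] S   >
  [0,3] S/N   >
    [0,1] "with" : (S/N)/N
    [1,3] N   >
      [1,2] "in" : N/NP
      [2,3] "map" : NP
  [3,4] "slowly" : N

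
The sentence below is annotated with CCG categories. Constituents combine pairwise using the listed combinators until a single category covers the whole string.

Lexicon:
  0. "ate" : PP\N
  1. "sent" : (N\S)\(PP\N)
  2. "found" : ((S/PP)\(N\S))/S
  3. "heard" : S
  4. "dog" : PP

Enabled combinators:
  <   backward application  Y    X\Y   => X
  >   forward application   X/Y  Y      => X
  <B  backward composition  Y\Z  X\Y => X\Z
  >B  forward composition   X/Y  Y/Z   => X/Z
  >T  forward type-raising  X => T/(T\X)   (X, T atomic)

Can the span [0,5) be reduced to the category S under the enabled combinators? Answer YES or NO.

YES

[0,5] S   >
  [0,4] S/PP   <
    [0,2] N\S   <
      [0,1] "ate" : PP\N
      [1,2] "sent" : (N\S)\(PP\N)
    [2,4] (S/PP)\(N\S)   >
      [2,3] "found" : ((S/PP)\(N\S))/S
      [3,4] "heard" : S
  [4,5] "dog" : PP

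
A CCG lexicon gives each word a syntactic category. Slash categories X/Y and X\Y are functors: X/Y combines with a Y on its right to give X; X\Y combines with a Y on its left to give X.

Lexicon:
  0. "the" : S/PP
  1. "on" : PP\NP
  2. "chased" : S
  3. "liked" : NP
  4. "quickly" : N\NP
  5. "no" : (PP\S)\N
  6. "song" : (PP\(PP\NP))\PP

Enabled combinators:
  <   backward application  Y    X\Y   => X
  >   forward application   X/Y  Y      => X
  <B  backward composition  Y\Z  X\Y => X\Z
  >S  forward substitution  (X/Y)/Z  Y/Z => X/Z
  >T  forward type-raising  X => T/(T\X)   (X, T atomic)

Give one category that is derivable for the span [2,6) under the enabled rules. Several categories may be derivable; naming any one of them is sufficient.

[0,7] S   >
  [0,1] "the" : S/PP
  [1,7] PP   <
    [1,2] "on" : PP\NP
    [2,7] PP\(PP\NP)   <
      [2,6] PP   <
        [2,3] "chased" : S
        [3,6] PP\S   <
          [3,5] N   <
            [3,4] "liked" : NP
            [4,5] "quickly" : N\NP
          [5,6] "no" : (PP\S)\N
      [6,7] "song" : (PP\(PP\NP))\PP

PP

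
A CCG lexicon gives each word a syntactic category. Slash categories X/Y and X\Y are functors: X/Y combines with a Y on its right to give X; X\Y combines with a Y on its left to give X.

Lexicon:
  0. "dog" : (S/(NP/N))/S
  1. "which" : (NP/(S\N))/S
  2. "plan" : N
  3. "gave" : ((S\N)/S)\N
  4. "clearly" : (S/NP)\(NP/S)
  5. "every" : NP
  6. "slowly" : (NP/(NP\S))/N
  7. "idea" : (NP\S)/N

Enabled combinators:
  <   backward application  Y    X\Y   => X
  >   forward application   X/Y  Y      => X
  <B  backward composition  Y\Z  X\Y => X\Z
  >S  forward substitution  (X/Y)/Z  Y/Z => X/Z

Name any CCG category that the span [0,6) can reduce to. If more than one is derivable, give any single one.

[0,8] S   >
  [0,6] S/(NP/N)   >
    [0,1] "dog" : (S/(NP/N))/S
    [1,6] S   >
      [1,5] S/NP   <
        [1,4] NP/S   >S
          [1,2] "which" : (NP/(S\N))/S
          [2,4] (S\N)/S   <
            [2,3] "plan" : N
            [3,4] "gave" : ((S\N)/S)\N
        [4,5] "clearly" : (S/NP)\(NP/S)
      [5,6] "every" : NP
  [6,8] NP/N   >S
    [6,7] "slowly" : (NP/(NP\S))/N
    [7,8] "idea" : (NP\S)/N

S/(NP/N)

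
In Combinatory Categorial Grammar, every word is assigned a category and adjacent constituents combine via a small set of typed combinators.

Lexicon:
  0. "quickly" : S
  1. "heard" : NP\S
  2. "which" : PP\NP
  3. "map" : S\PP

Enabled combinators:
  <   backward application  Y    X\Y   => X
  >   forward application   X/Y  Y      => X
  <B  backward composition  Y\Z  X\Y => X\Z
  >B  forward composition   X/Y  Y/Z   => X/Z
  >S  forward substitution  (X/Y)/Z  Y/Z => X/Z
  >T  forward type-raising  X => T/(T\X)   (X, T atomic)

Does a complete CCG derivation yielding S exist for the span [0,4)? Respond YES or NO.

YES

[0,4] S   <
  [0,3] PP   <
    [0,2] NP   >
      [0,1] NP/(NP\S)   >T
        [0,1] "quickly" : S
      [1,2] "heard" : NP\S
    [2,3] "which" : PP\NP
  [3,4] "map" : S\PP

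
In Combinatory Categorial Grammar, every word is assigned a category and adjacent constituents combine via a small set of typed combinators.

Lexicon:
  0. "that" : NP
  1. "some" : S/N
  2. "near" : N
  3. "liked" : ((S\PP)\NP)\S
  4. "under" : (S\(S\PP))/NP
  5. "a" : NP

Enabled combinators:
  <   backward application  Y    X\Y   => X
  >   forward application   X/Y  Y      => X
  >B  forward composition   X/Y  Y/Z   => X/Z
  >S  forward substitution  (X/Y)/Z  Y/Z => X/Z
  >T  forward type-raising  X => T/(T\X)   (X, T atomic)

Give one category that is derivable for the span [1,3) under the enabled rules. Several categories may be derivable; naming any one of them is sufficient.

S

[0,6] S   <
  [0,4] S\PP   <
    [0,1] "that" : NP
    [1,4] (S\PP)\NP   <
      [1,3] S   >
        [1,2] "some" : S/N
        [2,3] "near" : N
      [3,4] "liked" : ((S\PP)\NP)\S
  [4,6] S\(S\PP)   >
    [4,5] "under" : (S\(S\PP))/NP
    [5,6] "a" : NP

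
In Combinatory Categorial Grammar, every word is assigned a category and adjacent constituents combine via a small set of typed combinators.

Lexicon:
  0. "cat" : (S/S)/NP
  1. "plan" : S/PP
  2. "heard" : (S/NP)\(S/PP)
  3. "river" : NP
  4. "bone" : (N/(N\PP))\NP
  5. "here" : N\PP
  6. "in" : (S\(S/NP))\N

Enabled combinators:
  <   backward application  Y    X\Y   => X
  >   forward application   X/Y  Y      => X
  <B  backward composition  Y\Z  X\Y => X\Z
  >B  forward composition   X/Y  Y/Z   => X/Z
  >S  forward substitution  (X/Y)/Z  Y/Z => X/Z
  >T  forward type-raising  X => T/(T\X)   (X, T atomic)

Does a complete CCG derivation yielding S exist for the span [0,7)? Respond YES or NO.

YES

[0,7] S   <
  [0,3] S/NP   >S
    [0,1] "cat" : (S/S)/NP
    [1,3] S/NP   <
      [1,2] "plan" : S/PP
      [2,3] "heard" : (S/NP)\(S/PP)
  [3,7] S\(S/NP)   <
    [3,6] N   >
      [3,5] N/(N\PP)   <
        [3,4] "river" : NP
        [4,5] "bone" : (N/(N\PP))\NP
      [5,6] "here" : N\PP
    [6,7] "in" : (S\(S/NP))\N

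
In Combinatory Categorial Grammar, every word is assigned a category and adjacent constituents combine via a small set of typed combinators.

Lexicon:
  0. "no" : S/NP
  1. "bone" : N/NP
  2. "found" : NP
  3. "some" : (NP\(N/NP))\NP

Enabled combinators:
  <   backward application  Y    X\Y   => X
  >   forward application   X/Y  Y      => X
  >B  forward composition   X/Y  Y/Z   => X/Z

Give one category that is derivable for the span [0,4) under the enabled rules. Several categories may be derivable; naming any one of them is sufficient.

S

[0,4] S   >
  [0,1] "no" : S/NP
  [1,4] NP   <
    [1,2] "bone" : N/NP
    [2,4] NP\(N/NP)   <
      [2,3] "found" : NP
      [3,4] "some" : (NP\(N/NP))\NP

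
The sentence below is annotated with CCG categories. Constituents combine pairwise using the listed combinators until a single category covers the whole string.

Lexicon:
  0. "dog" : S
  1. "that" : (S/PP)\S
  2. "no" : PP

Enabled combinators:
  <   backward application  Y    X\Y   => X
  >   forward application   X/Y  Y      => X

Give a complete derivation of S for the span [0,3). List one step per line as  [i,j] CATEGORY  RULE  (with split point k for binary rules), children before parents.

[0,1] S  lex  "dog"
[1,2] (S/PP)\S  lex  "that"
[0,2] S/PP  <  k=1
[2,3] PP  lex  "no"
[0,3] S  >  k=2

[0,3] S   >
  [0,2] S/PP   <
    [0,1] "dog" : S
    [1,2] "that" : (S/PP)\S
  [2,3] "no" : PP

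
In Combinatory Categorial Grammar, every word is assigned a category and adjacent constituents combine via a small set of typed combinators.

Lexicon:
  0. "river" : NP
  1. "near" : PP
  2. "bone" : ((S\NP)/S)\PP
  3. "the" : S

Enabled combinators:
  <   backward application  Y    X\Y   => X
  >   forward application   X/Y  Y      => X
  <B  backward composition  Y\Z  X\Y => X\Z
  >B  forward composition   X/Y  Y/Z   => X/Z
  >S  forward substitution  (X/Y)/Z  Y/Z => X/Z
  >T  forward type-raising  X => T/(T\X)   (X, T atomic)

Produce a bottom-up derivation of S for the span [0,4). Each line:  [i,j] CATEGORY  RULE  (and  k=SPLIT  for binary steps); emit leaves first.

[0,4] S   >
  [0,1] S/(S\NP)   >T
    [0,1] "river" : NP
  [1,4] S\NP   >
    [1,3] (S\NP)/S   <
      [1,2] "near" : PP
      [2,3] "bone" : ((S\NP)/S)\PP
    [3,4] "the" : S

[0,1] NP  lex  "river"
[0,1] S/(S\NP)  >T
[1,2] PP  lex  "near"
[2,3] ((S\NP)/S)\PP  lex  "bone"
[1,3] (S\NP)/S  <  k=2
[3,4] S  lex  "the"
[1,4] S\NP  >  k=3
[0,4] S  >  k=1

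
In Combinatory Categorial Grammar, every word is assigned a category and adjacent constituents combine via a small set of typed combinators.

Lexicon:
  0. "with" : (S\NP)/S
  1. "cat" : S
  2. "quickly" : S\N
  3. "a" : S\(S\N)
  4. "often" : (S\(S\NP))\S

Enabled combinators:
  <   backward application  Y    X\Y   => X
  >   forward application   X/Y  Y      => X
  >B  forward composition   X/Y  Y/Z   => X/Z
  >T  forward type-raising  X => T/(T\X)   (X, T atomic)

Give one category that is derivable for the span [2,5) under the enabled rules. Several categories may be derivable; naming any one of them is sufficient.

S\(S\NP)

[0,5] S   <
  [0,2] S\NP   >
    [0,1] "with" : (S\NP)/S
    [1,2] "cat" : S
  [2,5] S\(S\NP)   <
    [2,4] S   <
      [2,3] "quickly" : S\N
      [3,4] "a" : S\(S\N)
    [4,5] "often" : (S\(S\NP))\S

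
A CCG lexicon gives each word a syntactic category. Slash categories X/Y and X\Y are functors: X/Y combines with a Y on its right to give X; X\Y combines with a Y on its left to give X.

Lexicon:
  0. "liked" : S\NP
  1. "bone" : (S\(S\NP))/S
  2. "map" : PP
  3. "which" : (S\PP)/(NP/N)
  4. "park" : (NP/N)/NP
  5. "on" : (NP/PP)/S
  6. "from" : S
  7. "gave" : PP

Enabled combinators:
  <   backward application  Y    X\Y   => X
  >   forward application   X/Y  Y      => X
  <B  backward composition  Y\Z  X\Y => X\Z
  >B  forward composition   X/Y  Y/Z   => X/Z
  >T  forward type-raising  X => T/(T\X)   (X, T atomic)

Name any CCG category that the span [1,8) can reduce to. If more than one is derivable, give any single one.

[0,8] S   <
  [0,1] "liked" : S\NP
  [1,8] S\(S\NP)   >
    [1,2] "bone" : (S\(S\NP))/S
    [2,8] S   <
      [2,3] "map" : PP
      [3,8] S\PP   >
        [3,4] "which" : (S\PP)/(NP/N)
        [4,8] NP/N   >
          [4,5] "park" : (NP/N)/NP
          [5,8] NP   >
            [5,7] NP/PP   >
              [5,6] "on" : (NP/PP)/S
              [6,7] "from" : S
            [7,8] "gave" : PP

S\(S\NP)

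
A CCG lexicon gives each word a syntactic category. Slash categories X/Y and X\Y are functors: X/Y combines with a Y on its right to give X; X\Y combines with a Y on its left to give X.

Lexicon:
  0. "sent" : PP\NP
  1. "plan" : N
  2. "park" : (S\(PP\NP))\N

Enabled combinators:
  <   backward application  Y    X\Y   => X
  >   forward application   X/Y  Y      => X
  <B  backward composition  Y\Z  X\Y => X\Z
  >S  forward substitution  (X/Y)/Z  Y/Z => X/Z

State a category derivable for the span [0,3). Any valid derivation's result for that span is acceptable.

[0,3] S   <
  [0,1] "sent" : PP\NP
  [1,3] S\(PP\NP)   <
    [1,2] "plan" : N
    [2,3] "park" : (S\(PP\NP))\N

S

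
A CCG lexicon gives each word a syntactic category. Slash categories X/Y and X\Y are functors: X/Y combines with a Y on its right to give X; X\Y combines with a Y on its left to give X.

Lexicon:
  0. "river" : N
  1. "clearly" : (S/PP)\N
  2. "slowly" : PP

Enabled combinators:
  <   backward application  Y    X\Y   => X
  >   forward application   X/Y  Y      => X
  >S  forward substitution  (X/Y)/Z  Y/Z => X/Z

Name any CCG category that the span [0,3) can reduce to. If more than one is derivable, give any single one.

[0,3] S   >
  [0,2] S/PP   <
    [0,1] "river" : N
    [1,2] "clearly" : (S/PP)\N
  [2,3] "slowly" : PP

S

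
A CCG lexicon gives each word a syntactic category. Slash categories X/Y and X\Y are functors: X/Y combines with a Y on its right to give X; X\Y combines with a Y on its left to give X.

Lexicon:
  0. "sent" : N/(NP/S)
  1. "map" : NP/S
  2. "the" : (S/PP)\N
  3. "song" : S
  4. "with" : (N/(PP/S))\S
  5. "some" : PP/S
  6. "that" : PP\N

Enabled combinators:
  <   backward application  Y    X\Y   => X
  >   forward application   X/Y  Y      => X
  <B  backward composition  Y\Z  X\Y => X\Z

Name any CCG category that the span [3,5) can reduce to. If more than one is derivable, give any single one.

N/(PP/S)

[0,7] S   >
  [0,3] S/PP   <
    [0,2] N   >
      [0,1] "sent" : N/(NP/S)
      [1,2] "map" : NP/S
    [2,3] "the" : (S/PP)\N
  [3,7] PP   <
    [3,6] N   >
      [3,5] N/(PP/S)   <
        [3,4] "song" : S
        [4,5] "with" : (N/(PP/S))\S
      [5,6] "some" : PP/S
    [6,7] "that" : PP\N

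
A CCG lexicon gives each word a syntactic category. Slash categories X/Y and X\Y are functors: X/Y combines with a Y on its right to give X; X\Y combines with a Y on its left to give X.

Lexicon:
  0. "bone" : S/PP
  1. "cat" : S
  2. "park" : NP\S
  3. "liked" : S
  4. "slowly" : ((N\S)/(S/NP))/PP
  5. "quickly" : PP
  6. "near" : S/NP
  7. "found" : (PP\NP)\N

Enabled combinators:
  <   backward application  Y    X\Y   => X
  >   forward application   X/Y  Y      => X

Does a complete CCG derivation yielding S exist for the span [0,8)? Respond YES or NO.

[0,8] S   >
  [0,1] "bone" : S/PP
  [1,8] PP   <
    [1,3] NP   <
      [1,2] "cat" : S
      [2,3] "park" : NP\S
    [3,8] PP\NP   <
      [3,7] N   <
        [3,4] "liked" : S
        [4,7] N\S   >
          [4,6] (N\S)/(S/NP)   >
            [4,5] "slowly" : ((N\S)/(S/NP))/PP
            [5,6] "quickly" : PP
          [6,7] "near" : S/NP
      [7,8] "found" : (PP\NP)\N

YES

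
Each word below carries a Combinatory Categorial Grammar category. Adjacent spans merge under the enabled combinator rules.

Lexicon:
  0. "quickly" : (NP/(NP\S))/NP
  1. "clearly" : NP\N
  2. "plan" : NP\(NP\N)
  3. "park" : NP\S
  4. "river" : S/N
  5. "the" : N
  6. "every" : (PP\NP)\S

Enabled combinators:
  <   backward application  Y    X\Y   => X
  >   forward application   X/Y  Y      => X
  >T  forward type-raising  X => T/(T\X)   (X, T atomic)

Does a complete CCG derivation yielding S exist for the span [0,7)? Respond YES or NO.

NO

(NP/(NP\S))/NP NP\N NP\(NP\N) NP\S S/N N (PP\NP)\S
CKY chart[0,7] = {N/(N\PP), NP/(NP\PP), PP, PP/(PP\PP), S/(S\PP)}; S ∉ chart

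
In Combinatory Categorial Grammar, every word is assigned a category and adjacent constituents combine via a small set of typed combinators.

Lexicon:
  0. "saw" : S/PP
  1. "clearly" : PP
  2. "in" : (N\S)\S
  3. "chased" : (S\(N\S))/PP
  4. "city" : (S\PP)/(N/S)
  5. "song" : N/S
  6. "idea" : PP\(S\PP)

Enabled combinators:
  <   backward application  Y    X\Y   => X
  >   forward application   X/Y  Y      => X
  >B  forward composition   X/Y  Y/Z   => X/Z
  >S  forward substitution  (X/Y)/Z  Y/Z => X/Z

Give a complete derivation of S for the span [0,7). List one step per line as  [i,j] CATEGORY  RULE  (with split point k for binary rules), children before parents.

[0,1] S/PP  lex  "saw"
[1,2] PP  lex  "clearly"
[0,2] S  >  k=1
[2,3] (N\S)\S  lex  "in"
[0,3] N\S  <  k=2
[3,4] (S\(N\S))/PP  lex  "chased"
[4,5] (S\PP)/(N/S)  lex  "city"
[5,6] N/S  lex  "song"
[4,6] S\PP  >  k=5
[6,7] PP\(S\PP)  lex  "idea"
[4,7] PP  <  k=6
[3,7] S\(N\S)  >  k=4
[0,7] S  <  k=3

[0,7] S   <
  [0,3] N\S   <
    [0,2] S   >
      [0,1] "saw" : S/PP
      [1,2] "clearly" : PP
    [2,3] "in" : (N\S)\S
  [3,7] S\(N\S)   >
    [3,4] "chased" : (S\(N\S))/PP
    [4,7] PP   <
      [4,6] S\PP   >
        [4,5] "city" : (S\PP)/(N/S)
        [5,6] "song" : N/S
      [6,7] "idea" : PP\(S\PP)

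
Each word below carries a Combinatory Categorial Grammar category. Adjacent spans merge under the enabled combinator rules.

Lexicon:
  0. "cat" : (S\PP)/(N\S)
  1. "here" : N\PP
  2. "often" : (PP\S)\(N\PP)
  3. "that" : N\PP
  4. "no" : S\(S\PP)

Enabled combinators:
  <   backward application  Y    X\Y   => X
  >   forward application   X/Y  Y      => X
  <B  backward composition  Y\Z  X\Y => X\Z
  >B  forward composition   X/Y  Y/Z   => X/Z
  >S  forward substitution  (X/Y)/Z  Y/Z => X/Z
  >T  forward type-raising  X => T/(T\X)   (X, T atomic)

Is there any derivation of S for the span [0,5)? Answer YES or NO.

[0,5] S   <
  [0,4] S\PP   >
    [0,1] "cat" : (S\PP)/(N\S)
    [1,4] N\S   <B
      [1,3] PP\S   <
        [1,2] "here" : N\PP
        [2,3] "often" : (PP\S)\(N\PP)
      [3,4] "that" : N\PP
  [4,5] "no" : S\(S\PP)

YES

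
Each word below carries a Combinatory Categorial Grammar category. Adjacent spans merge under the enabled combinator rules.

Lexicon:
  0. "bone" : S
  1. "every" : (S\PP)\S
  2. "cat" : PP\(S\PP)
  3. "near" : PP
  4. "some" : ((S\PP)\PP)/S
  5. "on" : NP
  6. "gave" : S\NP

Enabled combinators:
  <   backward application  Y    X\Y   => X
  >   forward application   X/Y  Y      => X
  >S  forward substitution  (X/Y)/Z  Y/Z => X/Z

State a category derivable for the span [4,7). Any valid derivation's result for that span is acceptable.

(S\PP)\PP

[0,7] S   <
  [0,3] PP   <
    [0,2] S\PP   <
      [0,1] "bone" : S
      [1,2] "every" : (S\PP)\S
    [2,3] "cat" : PP\(S\PP)
  [3,7] S\PP   <
    [3,4] "near" : PP
    [4,7] (S\PP)\PP   >
      [4,5] "some" : ((S\PP)\PP)/S
      [5,7] S   <
        [5,6] "on" : NP
        [6,7] "gave" : S\NP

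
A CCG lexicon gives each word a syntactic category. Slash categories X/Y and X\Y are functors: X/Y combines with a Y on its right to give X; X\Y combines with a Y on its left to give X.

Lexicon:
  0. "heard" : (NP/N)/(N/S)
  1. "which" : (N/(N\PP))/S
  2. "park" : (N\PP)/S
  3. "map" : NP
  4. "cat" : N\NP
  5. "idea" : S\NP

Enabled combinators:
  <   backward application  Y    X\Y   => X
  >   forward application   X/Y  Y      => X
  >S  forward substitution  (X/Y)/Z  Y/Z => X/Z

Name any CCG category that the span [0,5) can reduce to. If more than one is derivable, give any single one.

NP

[0,6] S   <
  [0,5] NP   >
    [0,3] NP/N   >
      [0,1] "heard" : (NP/N)/(N/S)
      [1,3] N/S   >S
        [1,2] "which" : (N/(N\PP))/S
        [2,3] "park" : (N\PP)/S
    [3,5] N   <
      [3,4] "map" : NP
      [4,5] "cat" : N\NP
  [5,6] "idea" : S\NP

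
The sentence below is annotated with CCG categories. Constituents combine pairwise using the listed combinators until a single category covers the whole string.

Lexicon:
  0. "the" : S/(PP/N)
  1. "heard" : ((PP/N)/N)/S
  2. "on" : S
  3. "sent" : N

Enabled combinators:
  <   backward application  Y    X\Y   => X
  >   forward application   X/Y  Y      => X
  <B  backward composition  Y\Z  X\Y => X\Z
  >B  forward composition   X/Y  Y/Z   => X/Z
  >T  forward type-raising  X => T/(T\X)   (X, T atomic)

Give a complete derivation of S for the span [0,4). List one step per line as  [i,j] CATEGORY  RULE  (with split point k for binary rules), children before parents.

[0,1] S/(PP/N)  lex  "the"
[1,2] ((PP/N)/N)/S  lex  "heard"
[2,3] S  lex  "on"
[1,3] (PP/N)/N  >  k=2
[0,3] S/N  >B  k=1
[3,4] N  lex  "sent"
[0,4] S  >  k=3

[0,4] S   >
  [0,3] S/N   >B
    [0,1] "the" : S/(PP/N)
    [1,3] (PP/N)/N   >
      [1,2] "heard" : ((PP/N)/N)/S
      [2,3] "on" : S
  [3,4] "sent" : N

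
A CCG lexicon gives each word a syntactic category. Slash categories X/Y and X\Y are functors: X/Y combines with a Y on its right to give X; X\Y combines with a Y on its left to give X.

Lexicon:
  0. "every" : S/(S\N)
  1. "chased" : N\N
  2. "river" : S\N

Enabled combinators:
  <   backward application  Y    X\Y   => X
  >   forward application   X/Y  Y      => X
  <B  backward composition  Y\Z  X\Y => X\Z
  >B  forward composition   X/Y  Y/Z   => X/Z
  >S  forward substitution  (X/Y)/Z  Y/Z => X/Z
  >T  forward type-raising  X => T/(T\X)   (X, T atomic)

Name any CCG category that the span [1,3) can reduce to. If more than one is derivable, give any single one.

[0,3] S   >
  [0,1] "every" : S/(S\N)
  [1,3] S\N   <B
    [1,2] "chased" : N\N
    [2,3] "river" : S\N

S\N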